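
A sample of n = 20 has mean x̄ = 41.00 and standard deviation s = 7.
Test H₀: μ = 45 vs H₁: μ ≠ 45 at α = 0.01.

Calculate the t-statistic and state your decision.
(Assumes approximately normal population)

Answer: t = -2.5556, fail to reject H₀

Derivation:
df = n - 1 = 19
SE = s/√n = 7/√20 = 1.5652
t = (x̄ - μ₀)/SE = (41.00 - 45)/1.5652 = -2.5556
Critical value: t_{0.005,19} = ±2.861
p-value ≈ 0.0193
Decision: fail to reject H₀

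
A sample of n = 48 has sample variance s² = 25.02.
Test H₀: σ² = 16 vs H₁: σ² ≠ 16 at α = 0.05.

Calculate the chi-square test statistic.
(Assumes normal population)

Answer: χ² = 73.4963, reject H₀

Derivation:
df = n - 1 = 47
χ² = (n-1)s²/σ₀² = 47×25.02/16 = 73.4963
Critical values: χ²_{0.975,47} = 29.956, χ²_{0.025,47} = 67.821
Rejection region: χ² < 29.956 or χ² > 67.821
Decision: reject H₀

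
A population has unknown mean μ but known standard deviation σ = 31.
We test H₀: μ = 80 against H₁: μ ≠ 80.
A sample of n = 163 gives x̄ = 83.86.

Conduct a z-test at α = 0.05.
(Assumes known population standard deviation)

Answer: z = 1.5897, fail to reject H₀

Derivation:
Standard error: SE = σ/√n = 31/√163 = 2.4281
z-statistic: z = (x̄ - μ₀)/SE = (83.86 - 80)/2.4281 = 1.5897
Critical value: ±1.960
p-value = 0.1119
Decision: fail to reject H₀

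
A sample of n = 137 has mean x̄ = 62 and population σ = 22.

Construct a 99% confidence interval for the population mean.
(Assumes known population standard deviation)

Answer: (57.1582, 66.8418)

Derivation:
Confidence level: 99%, α = 0.01
z_0.005 = 2.576
SE = σ/√n = 22/√137 = 1.8796
Margin of error = 2.576 × 1.8796 = 4.8418
CI: x̄ ± margin = 62 ± 4.8418
CI: (57.1582, 66.8418)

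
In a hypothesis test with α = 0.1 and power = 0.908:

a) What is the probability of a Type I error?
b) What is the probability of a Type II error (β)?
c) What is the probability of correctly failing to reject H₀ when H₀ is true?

a) Type I error probability = α = 0.1
b) Power = P(reject H₀ | H₁ true) = 1 - β = 0.908, so Type II error probability = β = 1 - Power = 0.092
c) P(fail to reject H₀ | H₀ true) = 1 - α = 0.9

Answer: a) 0.1, b) 0.092, c) 0.9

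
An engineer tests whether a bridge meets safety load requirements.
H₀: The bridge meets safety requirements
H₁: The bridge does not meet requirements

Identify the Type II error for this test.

A Type I error (probability α) occurs when we reject a true H₀.
A Type II error (probability β) occurs when we fail to reject a false H₀.

Answer: Declaring an unsafe bridge to be safe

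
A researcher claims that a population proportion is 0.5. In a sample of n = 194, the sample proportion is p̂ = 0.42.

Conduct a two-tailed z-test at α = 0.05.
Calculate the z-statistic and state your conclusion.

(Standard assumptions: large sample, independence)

H₀: p = 0.5, H₁: p ≠ 0.5
Standard error: SE = √(p₀(1-p₀)/n) = √(0.5×0.5/194) = 0.035898
z-statistic: z = (p̂ - p₀)/SE = (0.42 - 0.5)/0.035898 = -2.2285
Critical value: z_0.025 = ±1.960
p-value = 0.0258
Decision: reject H₀ at α = 0.05

Answer: z = -2.2285, reject H₀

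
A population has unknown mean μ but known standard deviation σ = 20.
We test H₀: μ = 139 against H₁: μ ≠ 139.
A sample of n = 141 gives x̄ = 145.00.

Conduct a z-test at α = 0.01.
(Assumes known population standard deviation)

Standard error: SE = σ/√n = 20/√141 = 1.6843
z-statistic: z = (x̄ - μ₀)/SE = (145.00 - 139)/1.6843 = 3.5623
Critical value: ±2.576
p-value = 0.0004
Decision: reject H₀

Answer: z = 3.5623, reject H₀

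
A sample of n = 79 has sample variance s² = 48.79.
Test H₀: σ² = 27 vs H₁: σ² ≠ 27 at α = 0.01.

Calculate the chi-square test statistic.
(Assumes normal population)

Answer: χ² = 140.9489, reject H₀

Derivation:
df = n - 1 = 78
χ² = (n-1)s²/σ₀² = 78×48.79/27 = 140.9489
Critical values: χ²_{0.995,78} = 49.582, χ²_{0.005,78} = 113.911
Rejection region: χ² < 49.582 or χ² > 113.911
Decision: reject H₀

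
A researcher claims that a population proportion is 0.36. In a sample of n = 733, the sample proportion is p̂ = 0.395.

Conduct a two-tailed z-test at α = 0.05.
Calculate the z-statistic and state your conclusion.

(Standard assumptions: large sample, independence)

Answer: z = 1.9742, reject H₀

Derivation:
H₀: p = 0.36, H₁: p ≠ 0.36
Standard error: SE = √(p₀(1-p₀)/n) = √(0.36×0.64/733) = 0.017729
z-statistic: z = (p̂ - p₀)/SE = (0.395 - 0.36)/0.017729 = 1.9742
Critical value: z_0.025 = ±1.960
p-value = 0.0484
Decision: reject H₀ at α = 0.05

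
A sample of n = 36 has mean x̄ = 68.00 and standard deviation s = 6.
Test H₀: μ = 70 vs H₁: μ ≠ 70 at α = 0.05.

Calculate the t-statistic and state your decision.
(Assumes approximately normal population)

df = n - 1 = 35
SE = s/√n = 6/√36 = 1.0000
t = (x̄ - μ₀)/SE = (68.00 - 70)/1.0000 = -2.0000
Critical value: t_{0.025,35} = ±2.030
p-value ≈ 0.0533
Decision: fail to reject H₀

Answer: t = -2.0000, fail to reject H₀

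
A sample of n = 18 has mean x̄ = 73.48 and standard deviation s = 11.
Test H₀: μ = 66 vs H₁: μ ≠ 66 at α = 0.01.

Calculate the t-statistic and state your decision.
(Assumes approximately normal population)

Answer: t = 2.8850, fail to reject H₀

Derivation:
df = n - 1 = 17
SE = s/√n = 11/√18 = 2.5927
t = (x̄ - μ₀)/SE = (73.48 - 66)/2.5927 = 2.8850
Critical value: t_{0.005,17} = ±2.898
p-value ≈ 0.0103
Decision: fail to reject H₀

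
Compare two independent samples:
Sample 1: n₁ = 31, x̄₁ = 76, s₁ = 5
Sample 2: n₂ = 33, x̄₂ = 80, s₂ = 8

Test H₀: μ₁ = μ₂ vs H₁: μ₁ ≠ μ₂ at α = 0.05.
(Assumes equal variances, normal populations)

Answer: t = -2.3805, reject H₀

Derivation:
Pooled variance: s²_p = [30×5² + 32×8²]/(62) = 45.1290
s_p = 6.7178
SE = s_p×√(1/n₁ + 1/n₂) = 6.7178×√(1/31 + 1/33) = 1.6803
t = (x̄₁ - x̄₂)/SE = (76 - 80)/1.6803 = -2.3805
df = 62, t-critical = ±1.999
Decision: reject H₀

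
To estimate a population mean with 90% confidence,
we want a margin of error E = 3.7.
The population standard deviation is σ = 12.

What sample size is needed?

z_0.05 = 1.645
n = (z×σ/E)² = (1.645×12/3.7)²
n = 28.4637
Round up: n = 29

Answer: n = 29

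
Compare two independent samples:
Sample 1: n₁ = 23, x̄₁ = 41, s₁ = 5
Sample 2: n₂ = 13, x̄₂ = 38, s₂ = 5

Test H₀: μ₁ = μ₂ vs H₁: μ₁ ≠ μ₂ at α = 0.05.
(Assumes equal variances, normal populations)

Answer: t = 1.7292, fail to reject H₀

Derivation:
Pooled variance: s²_p = [22×5² + 12×5²]/(34) = 25.0000
s_p = 5.0000
SE = s_p×√(1/n₁ + 1/n₂) = 5.0000×√(1/23 + 1/13) = 1.7349
t = (x̄₁ - x̄₂)/SE = (41 - 38)/1.7349 = 1.7292
df = 34, t-critical = ±2.032
Decision: fail to reject H₀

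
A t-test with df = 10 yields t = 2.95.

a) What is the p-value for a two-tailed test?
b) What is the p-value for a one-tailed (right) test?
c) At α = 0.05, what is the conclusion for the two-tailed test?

Answer: a) 0.0145, b) 0.0073, c) reject H₀

Derivation:
Using t-distribution with df = 10:
a) Two-tailed: p = 2×P(T > 2.95) = 0.0145
b) One-tailed: p = P(T > 2.95) = 0.0073
c) 0.0145 < 0.05, reject H₀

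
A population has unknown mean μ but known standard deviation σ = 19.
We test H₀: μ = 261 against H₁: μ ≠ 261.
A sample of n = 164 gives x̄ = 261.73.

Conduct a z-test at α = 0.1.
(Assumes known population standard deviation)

Standard error: SE = σ/√n = 19/√164 = 1.4837
z-statistic: z = (x̄ - μ₀)/SE = (261.73 - 261)/1.4837 = 0.4920
Critical value: ±1.645
p-value = 0.6227
Decision: fail to reject H₀

Answer: z = 0.4920, fail to reject H₀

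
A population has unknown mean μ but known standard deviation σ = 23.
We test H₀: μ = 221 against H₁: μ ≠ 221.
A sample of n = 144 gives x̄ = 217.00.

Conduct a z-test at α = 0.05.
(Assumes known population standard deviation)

Answer: z = -2.0869, reject H₀

Derivation:
Standard error: SE = σ/√n = 23/√144 = 1.9167
z-statistic: z = (x̄ - μ₀)/SE = (217.00 - 221)/1.9167 = -2.0869
Critical value: ±1.960
p-value = 0.0369
Decision: reject H₀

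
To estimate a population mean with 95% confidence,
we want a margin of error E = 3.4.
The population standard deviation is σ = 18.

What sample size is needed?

Answer: n = 108

Derivation:
z_0.025 = 1.960
n = (z×σ/E)² = (1.960×18/3.4)²
n = 107.6711
Round up: n = 108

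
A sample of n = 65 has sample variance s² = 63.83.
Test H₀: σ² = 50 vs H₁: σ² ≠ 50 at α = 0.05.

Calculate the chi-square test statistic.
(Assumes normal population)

df = n - 1 = 64
χ² = (n-1)s²/σ₀² = 64×63.83/50 = 81.7024
Critical values: χ²_{0.975,64} = 43.776, χ²_{0.025,64} = 88.004
Rejection region: χ² < 43.776 or χ² > 88.004
Decision: fail to reject H₀

Answer: χ² = 81.7024, fail to reject H₀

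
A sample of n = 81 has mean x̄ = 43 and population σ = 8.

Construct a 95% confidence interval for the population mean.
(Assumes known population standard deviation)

Confidence level: 95%, α = 0.05
z_0.025 = 1.960
SE = σ/√n = 8/√81 = 0.8889
Margin of error = 1.960 × 0.8889 = 1.7422
CI: x̄ ± margin = 43 ± 1.7422
CI: (41.2578, 44.7422)

Answer: (41.2578, 44.7422)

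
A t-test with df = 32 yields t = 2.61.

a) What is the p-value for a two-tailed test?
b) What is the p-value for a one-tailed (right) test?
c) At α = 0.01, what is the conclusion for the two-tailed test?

Answer: a) 0.0137, b) 0.0068, c) fail to reject H₀

Derivation:
Using t-distribution with df = 32:
a) Two-tailed: p = 2×P(T > 2.61) = 0.0137
b) One-tailed: p = P(T > 2.61) = 0.0068
c) 0.0137 ≥ 0.01, fail to reject H₀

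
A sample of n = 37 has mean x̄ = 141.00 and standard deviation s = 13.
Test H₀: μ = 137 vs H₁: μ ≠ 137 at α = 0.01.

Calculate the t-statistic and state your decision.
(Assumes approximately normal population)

df = n - 1 = 36
SE = s/√n = 13/√37 = 2.1372
t = (x̄ - μ₀)/SE = (141.00 - 137)/2.1372 = 1.8716
Critical value: t_{0.005,36} = ±2.719
p-value ≈ 0.0694
Decision: fail to reject H₀

Answer: t = 1.8716, fail to reject H₀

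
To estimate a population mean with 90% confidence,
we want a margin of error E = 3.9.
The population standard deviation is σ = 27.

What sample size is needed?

Answer: n = 130

Derivation:
z_0.05 = 1.645
n = (z×σ/E)² = (1.645×27/3.9)²
n = 129.6971
Round up: n = 130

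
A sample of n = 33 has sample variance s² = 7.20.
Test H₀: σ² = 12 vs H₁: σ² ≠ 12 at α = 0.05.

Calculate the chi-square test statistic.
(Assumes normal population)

Answer: χ² = 19.2000, fail to reject H₀

Derivation:
df = n - 1 = 32
χ² = (n-1)s²/σ₀² = 32×7.20/12 = 19.2000
Critical values: χ²_{0.975,32} = 18.291, χ²_{0.025,32} = 49.480
Rejection region: χ² < 18.291 or χ² > 49.480
Decision: fail to reject H₀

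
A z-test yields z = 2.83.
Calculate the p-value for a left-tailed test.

Answer: p-value ≈ 0.9977

Derivation:
For z = 2.83:
p = P(Z < 2.83) = Φ(2.83) = 0.9977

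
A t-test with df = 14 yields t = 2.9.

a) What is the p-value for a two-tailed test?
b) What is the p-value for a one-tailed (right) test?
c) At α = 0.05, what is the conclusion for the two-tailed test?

Answer: a) 0.0116, b) 0.0058, c) reject H₀

Derivation:
Using t-distribution with df = 14:
a) Two-tailed: p = 2×P(T > 2.9) = 0.0116
b) One-tailed: p = P(T > 2.9) = 0.0058
c) 0.0116 < 0.05, reject H₀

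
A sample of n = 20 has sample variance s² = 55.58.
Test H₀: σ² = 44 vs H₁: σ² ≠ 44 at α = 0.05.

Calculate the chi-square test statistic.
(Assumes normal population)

df = n - 1 = 19
χ² = (n-1)s²/σ₀² = 19×55.58/44 = 24.0005
Critical values: χ²_{0.975,19} = 8.907, χ²_{0.025,19} = 32.852
Rejection region: χ² < 8.907 or χ² > 32.852
Decision: fail to reject H₀

Answer: χ² = 24.0005, fail to reject H₀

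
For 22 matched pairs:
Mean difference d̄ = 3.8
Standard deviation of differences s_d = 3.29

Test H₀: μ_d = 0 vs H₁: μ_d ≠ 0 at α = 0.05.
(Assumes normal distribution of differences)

df = n - 1 = 21
SE = s_d/√n = 3.29/√22 = 0.7014
t = d̄/SE = 3.8/0.7014 = 5.4177
Critical value: t_{0.025,21} = ±2.080
p-value < 0.0001
Decision: reject H₀

Answer: t = 5.4177, reject H₀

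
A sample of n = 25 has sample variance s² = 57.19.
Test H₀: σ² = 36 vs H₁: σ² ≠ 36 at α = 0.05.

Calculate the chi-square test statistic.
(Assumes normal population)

Answer: χ² = 38.1267, fail to reject H₀

Derivation:
df = n - 1 = 24
χ² = (n-1)s²/σ₀² = 24×57.19/36 = 38.1267
Critical values: χ²_{0.975,24} = 12.401, χ²_{0.025,24} = 39.364
Rejection region: χ² < 12.401 or χ² > 39.364
Decision: fail to reject H₀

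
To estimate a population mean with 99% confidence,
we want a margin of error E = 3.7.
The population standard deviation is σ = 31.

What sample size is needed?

Answer: n = 466

Derivation:
z_0.005 = 2.576
n = (z×σ/E)² = (2.576×31/3.7)²
n = 465.8131
Round up: n = 466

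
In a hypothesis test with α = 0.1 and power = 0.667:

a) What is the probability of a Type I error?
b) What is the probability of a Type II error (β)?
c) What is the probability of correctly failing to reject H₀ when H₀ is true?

Answer: a) 0.1, b) 0.333, c) 0.9

Derivation:
a) Type I error probability = α = 0.1
b) Power = P(reject H₀ | H₁ true) = 1 - β = 0.667, so Type II error probability = β = 1 - Power = 0.333
c) P(fail to reject H₀ | H₀ true) = 1 - α = 0.9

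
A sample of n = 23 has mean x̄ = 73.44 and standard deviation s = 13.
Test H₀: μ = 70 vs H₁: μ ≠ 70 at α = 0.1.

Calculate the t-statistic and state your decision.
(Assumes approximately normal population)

df = n - 1 = 22
SE = s/√n = 13/√23 = 2.7107
t = (x̄ - μ₀)/SE = (73.44 - 70)/2.7107 = 1.2690
Critical value: t_{0.05,22} = ±1.717
p-value ≈ 0.2177
Decision: fail to reject H₀

Answer: t = 1.2690, fail to reject H₀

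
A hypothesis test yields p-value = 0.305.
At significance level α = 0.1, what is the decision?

Compare p-value to α:
0.305 ≥ 0.1
Decision: fail to reject H₀

Answer: fail to reject H₀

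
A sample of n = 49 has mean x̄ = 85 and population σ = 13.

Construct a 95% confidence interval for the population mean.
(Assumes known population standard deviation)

Answer: (81.3601, 88.6399)

Derivation:
Confidence level: 95%, α = 0.05
z_0.025 = 1.960
SE = σ/√n = 13/√49 = 1.8571
Margin of error = 1.960 × 1.8571 = 3.6399
CI: x̄ ± margin = 85 ± 3.6399
CI: (81.3601, 88.6399)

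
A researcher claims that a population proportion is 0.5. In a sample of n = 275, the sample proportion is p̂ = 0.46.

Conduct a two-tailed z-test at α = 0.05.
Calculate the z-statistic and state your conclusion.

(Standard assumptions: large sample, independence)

H₀: p = 0.5, H₁: p ≠ 0.5
Standard error: SE = √(p₀(1-p₀)/n) = √(0.5×0.5/275) = 0.030151
z-statistic: z = (p̂ - p₀)/SE = (0.46 - 0.5)/0.030151 = -1.3267
Critical value: z_0.025 = ±1.960
p-value = 0.1846
Decision: fail to reject H₀ at α = 0.05

Answer: z = -1.3267, fail to reject H₀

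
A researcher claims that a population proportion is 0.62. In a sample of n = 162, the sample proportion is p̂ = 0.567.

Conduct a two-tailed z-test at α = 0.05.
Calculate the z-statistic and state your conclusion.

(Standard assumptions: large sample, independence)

Answer: z = -1.3898, fail to reject H₀

Derivation:
H₀: p = 0.62, H₁: p ≠ 0.62
Standard error: SE = √(p₀(1-p₀)/n) = √(0.62×0.38/162) = 0.038136
z-statistic: z = (p̂ - p₀)/SE = (0.567 - 0.62)/0.038136 = -1.3898
Critical value: z_0.025 = ±1.960
p-value = 0.1646
Decision: fail to reject H₀ at α = 0.05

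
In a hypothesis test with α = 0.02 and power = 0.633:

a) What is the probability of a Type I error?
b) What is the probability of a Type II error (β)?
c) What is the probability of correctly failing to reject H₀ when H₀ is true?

Answer: a) 0.02, b) 0.367, c) 0.98

Derivation:
a) Type I error probability = α = 0.02
b) Power = P(reject H₀ | H₁ true) = 1 - β = 0.633, so Type II error probability = β = 1 - Power = 0.367
c) P(fail to reject H₀ | H₀ true) = 1 - α = 0.98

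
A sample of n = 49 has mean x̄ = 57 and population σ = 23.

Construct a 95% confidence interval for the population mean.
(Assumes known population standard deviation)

Confidence level: 95%, α = 0.05
z_0.025 = 1.960
SE = σ/√n = 23/√49 = 3.2857
Margin of error = 1.960 × 3.2857 = 6.4400
CI: x̄ ± margin = 57 ± 6.4400
CI: (50.5600, 63.4400)

Answer: (50.5600, 63.4400)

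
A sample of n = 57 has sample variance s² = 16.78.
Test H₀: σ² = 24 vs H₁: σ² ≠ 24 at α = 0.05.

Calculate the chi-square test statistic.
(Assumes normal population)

df = n - 1 = 56
χ² = (n-1)s²/σ₀² = 56×16.78/24 = 39.1533
Critical values: χ²_{0.975,56} = 37.212, χ²_{0.025,56} = 78.567
Rejection region: χ² < 37.212 or χ² > 78.567
Decision: fail to reject H₀

Answer: χ² = 39.1533, fail to reject H₀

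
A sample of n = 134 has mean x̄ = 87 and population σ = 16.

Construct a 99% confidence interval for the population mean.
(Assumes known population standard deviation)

Confidence level: 99%, α = 0.01
z_0.005 = 2.576
SE = σ/√n = 16/√134 = 1.3822
Margin of error = 2.576 × 1.3822 = 3.5605
CI: x̄ ± margin = 87 ± 3.5605
CI: (83.4395, 90.5605)

Answer: (83.4395, 90.5605)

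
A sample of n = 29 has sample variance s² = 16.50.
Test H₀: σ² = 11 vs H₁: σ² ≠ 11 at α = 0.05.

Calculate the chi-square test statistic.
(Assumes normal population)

df = n - 1 = 28
χ² = (n-1)s²/σ₀² = 28×16.50/11 = 42.0000
Critical values: χ²_{0.975,28} = 15.308, χ²_{0.025,28} = 44.461
Rejection region: χ² < 15.308 or χ² > 44.461
Decision: fail to reject H₀

Answer: χ² = 42.0000, fail to reject H₀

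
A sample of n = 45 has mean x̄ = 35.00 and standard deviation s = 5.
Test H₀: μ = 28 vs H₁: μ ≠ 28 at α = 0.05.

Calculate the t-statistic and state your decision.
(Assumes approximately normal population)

df = n - 1 = 44
SE = s/√n = 5/√45 = 0.7454
t = (x̄ - μ₀)/SE = (35.00 - 28)/0.7454 = 9.3909
Critical value: t_{0.025,44} = ±2.015
p-value < 0.0001
Decision: reject H₀

Answer: t = 9.3909, reject H₀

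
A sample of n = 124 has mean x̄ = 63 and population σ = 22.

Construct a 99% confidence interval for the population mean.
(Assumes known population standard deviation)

Confidence level: 99%, α = 0.01
z_0.005 = 2.576
SE = σ/√n = 22/√124 = 1.9757
Margin of error = 2.576 × 1.9757 = 5.0894
CI: x̄ ± margin = 63 ± 5.0894
CI: (57.9106, 68.0894)

Answer: (57.9106, 68.0894)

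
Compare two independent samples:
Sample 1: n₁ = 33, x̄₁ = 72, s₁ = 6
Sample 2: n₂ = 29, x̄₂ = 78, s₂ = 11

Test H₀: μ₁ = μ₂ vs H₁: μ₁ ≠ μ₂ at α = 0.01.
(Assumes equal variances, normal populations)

Answer: t = -2.7099, reject H₀

Derivation:
Pooled variance: s²_p = [32×6² + 28×11²]/(60) = 75.6667
s_p = 8.6987
SE = s_p×√(1/n₁ + 1/n₂) = 8.6987×√(1/33 + 1/29) = 2.2141
t = (x̄₁ - x̄₂)/SE = (72 - 78)/2.2141 = -2.7099
df = 60, t-critical = ±2.660
Decision: reject H₀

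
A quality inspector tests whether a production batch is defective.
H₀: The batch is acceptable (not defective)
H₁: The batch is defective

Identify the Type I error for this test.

A Type I error (probability α) occurs when we reject a true H₀.
A Type II error (probability β) occurs when we fail to reject a false H₀.

Answer: Rejecting an acceptable batch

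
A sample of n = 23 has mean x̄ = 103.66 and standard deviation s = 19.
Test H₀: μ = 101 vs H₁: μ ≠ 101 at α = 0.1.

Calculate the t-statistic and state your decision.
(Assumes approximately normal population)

df = n - 1 = 22
SE = s/√n = 19/√23 = 3.9618
t = (x̄ - μ₀)/SE = (103.66 - 101)/3.9618 = 0.6714
Critical value: t_{0.05,22} = ±1.717
p-value ≈ 0.5090
Decision: fail to reject H₀

Answer: t = 0.6714, fail to reject H₀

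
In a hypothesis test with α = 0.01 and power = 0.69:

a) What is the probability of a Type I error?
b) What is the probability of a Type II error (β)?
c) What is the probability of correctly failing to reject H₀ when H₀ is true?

a) Type I error probability = α = 0.01
b) Power = P(reject H₀ | H₁ true) = 1 - β = 0.69, so Type II error probability = β = 1 - Power = 0.31
c) P(fail to reject H₀ | H₀ true) = 1 - α = 0.99

Answer: a) 0.01, b) 0.31, c) 0.99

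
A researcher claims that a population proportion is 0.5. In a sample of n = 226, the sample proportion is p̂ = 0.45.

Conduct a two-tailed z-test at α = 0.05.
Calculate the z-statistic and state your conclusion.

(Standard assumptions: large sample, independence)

H₀: p = 0.5, H₁: p ≠ 0.5
Standard error: SE = √(p₀(1-p₀)/n) = √(0.5×0.5/226) = 0.033260
z-statistic: z = (p̂ - p₀)/SE = (0.45 - 0.5)/0.033260 = -1.5033
Critical value: z_0.025 = ±1.960
p-value = 0.1328
Decision: fail to reject H₀ at α = 0.05

Answer: z = -1.5033, fail to reject H₀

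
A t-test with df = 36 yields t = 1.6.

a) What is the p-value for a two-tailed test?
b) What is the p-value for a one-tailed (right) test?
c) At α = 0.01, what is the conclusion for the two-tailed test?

Answer: a) 0.1183, b) 0.0592, c) fail to reject H₀

Derivation:
Using t-distribution with df = 36:
a) Two-tailed: p = 2×P(T > 1.6) = 0.1183
b) One-tailed: p = P(T > 1.6) = 0.0592
c) 0.1183 ≥ 0.01, fail to reject H₀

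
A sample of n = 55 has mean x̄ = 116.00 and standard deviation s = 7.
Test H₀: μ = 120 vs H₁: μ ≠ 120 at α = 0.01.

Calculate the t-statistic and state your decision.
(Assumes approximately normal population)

df = n - 1 = 54
SE = s/√n = 7/√55 = 0.9439
t = (x̄ - μ₀)/SE = (116.00 - 120)/0.9439 = -4.2377
Critical value: t_{0.005,54} = ±2.670
p-value ≈ 0.0001
Decision: reject H₀

Answer: t = -4.2377, reject H₀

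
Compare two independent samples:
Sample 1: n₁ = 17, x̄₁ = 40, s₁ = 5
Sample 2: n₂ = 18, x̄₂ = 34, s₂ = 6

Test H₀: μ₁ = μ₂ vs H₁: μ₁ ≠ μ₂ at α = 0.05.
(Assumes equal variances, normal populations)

Answer: t = 3.2036, reject H₀

Derivation:
Pooled variance: s²_p = [16×5² + 17×6²]/(33) = 30.6667
s_p = 5.5378
SE = s_p×√(1/n₁ + 1/n₂) = 5.5378×√(1/17 + 1/18) = 1.8729
t = (x̄₁ - x̄₂)/SE = (40 - 34)/1.8729 = 3.2036
df = 33, t-critical = ±2.035
Decision: reject H₀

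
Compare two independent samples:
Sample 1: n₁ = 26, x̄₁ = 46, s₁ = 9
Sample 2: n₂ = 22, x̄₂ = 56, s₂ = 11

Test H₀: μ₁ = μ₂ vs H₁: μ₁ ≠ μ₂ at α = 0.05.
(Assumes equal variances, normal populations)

Answer: t = -3.4649, reject H₀

Derivation:
Pooled variance: s²_p = [25×9² + 21×11²]/(46) = 99.2609
s_p = 9.9630
SE = s_p×√(1/n₁ + 1/n₂) = 9.9630×√(1/26 + 1/22) = 2.8861
t = (x̄₁ - x̄₂)/SE = (46 - 56)/2.8861 = -3.4649
df = 46, t-critical = ±2.013
Decision: reject H₀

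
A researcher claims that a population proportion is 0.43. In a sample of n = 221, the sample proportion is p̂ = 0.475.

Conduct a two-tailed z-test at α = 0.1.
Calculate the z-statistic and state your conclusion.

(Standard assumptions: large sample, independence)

Answer: z = 1.3513, fail to reject H₀

Derivation:
H₀: p = 0.43, H₁: p ≠ 0.43
Standard error: SE = √(p₀(1-p₀)/n) = √(0.43×0.57/221) = 0.033302
z-statistic: z = (p̂ - p₀)/SE = (0.475 - 0.43)/0.033302 = 1.3513
Critical value: z_0.05 = ±1.645
p-value = 0.1766
Decision: fail to reject H₀ at α = 0.1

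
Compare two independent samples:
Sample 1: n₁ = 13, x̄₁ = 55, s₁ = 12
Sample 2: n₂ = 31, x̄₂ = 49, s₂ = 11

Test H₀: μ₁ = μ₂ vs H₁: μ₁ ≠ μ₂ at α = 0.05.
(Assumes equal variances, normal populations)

Answer: t = 1.6077, fail to reject H₀

Derivation:
Pooled variance: s²_p = [12×12² + 30×11²]/(42) = 127.5714
s_p = 11.2948
SE = s_p×√(1/n₁ + 1/n₂) = 11.2948×√(1/13 + 1/31) = 3.7321
t = (x̄₁ - x̄₂)/SE = (55 - 49)/3.7321 = 1.6077
df = 42, t-critical = ±2.018
Decision: fail to reject H₀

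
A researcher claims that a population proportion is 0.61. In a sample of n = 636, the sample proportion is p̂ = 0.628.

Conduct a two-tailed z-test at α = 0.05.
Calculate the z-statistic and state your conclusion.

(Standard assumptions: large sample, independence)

Answer: z = 0.9307, fail to reject H₀

Derivation:
H₀: p = 0.61, H₁: p ≠ 0.61
Standard error: SE = √(p₀(1-p₀)/n) = √(0.61×0.39/636) = 0.019341
z-statistic: z = (p̂ - p₀)/SE = (0.628 - 0.61)/0.019341 = 0.9307
Critical value: z_0.025 = ±1.960
p-value = 0.3520
Decision: fail to reject H₀ at α = 0.05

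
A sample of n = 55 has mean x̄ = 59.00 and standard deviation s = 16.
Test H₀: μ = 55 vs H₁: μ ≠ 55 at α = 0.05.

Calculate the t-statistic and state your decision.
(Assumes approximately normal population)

Answer: t = 1.8541, fail to reject H₀

Derivation:
df = n - 1 = 54
SE = s/√n = 16/√55 = 2.1574
t = (x̄ - μ₀)/SE = (59.00 - 55)/2.1574 = 1.8541
Critical value: t_{0.025,54} = ±2.005
p-value ≈ 0.0692
Decision: fail to reject H₀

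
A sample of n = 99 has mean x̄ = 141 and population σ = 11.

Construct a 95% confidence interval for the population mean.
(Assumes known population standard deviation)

Answer: (138.8332, 143.1668)

Derivation:
Confidence level: 95%, α = 0.05
z_0.025 = 1.960
SE = σ/√n = 11/√99 = 1.1055
Margin of error = 1.960 × 1.1055 = 2.1668
CI: x̄ ± margin = 141 ± 2.1668
CI: (138.8332, 143.1668)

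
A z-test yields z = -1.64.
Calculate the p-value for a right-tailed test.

For z = -1.64:
p = P(Z > -1.64) = 1 - Φ(-1.64) = 0.9495

Answer: p-value ≈ 0.9495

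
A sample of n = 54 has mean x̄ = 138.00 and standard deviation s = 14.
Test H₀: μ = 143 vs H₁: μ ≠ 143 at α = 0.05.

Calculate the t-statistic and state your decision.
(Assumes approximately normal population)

df = n - 1 = 53
SE = s/√n = 14/√54 = 1.9052
t = (x̄ - μ₀)/SE = (138.00 - 143)/1.9052 = -2.6244
Critical value: t_{0.025,53} = ±2.006
p-value ≈ 0.0113
Decision: reject H₀

Answer: t = -2.6244, reject H₀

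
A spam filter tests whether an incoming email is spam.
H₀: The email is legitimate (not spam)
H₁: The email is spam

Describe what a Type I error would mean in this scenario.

Answer: Marking a legitimate email as spam

Derivation:
Type I error: rejecting H₀ when it is actually true (false positive).
Type II error: failing to reject H₀ when H₁ is actually true (false negative).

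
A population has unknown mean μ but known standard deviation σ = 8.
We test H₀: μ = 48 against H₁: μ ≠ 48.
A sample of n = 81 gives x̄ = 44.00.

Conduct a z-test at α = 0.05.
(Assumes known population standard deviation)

Standard error: SE = σ/√n = 8/√81 = 0.8889
z-statistic: z = (x̄ - μ₀)/SE = (44.00 - 48)/0.8889 = -4.4999
Critical value: ±1.960
p-value < 0.0001
Decision: reject H₀

Answer: z = -4.4999, reject H₀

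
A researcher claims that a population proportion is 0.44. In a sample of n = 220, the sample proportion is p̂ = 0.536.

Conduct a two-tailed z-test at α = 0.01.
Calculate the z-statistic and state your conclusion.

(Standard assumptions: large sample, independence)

Answer: z = 2.8686, reject H₀

Derivation:
H₀: p = 0.44, H₁: p ≠ 0.44
Standard error: SE = √(p₀(1-p₀)/n) = √(0.44×0.56/220) = 0.033466
z-statistic: z = (p̂ - p₀)/SE = (0.536 - 0.44)/0.033466 = 2.8686
Critical value: z_0.005 = ±2.576
p-value = 0.0041
Decision: reject H₀ at α = 0.01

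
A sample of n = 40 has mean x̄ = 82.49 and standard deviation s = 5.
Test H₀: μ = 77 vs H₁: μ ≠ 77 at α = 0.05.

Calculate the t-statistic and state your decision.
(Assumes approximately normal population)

df = n - 1 = 39
SE = s/√n = 5/√40 = 0.7906
t = (x̄ - μ₀)/SE = (82.49 - 77)/0.7906 = 6.9441
Critical value: t_{0.025,39} = ±2.023
p-value < 0.0001
Decision: reject H₀

Answer: t = 6.9441, reject H₀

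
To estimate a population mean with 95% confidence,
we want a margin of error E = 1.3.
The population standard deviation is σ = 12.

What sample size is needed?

z_0.025 = 1.960
n = (z×σ/E)² = (1.960×12/1.3)²
n = 327.3316
Round up: n = 328

Answer: n = 328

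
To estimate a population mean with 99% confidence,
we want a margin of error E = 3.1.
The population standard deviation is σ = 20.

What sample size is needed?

Answer: n = 277

Derivation:
z_0.005 = 2.576
n = (z×σ/E)² = (2.576×20/3.1)²
n = 276.2030
Round up: n = 277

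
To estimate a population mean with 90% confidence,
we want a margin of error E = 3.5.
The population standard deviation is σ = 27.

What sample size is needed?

Answer: n = 162

Derivation:
z_0.05 = 1.645
n = (z×σ/E)² = (1.645×27/3.5)²
n = 161.0361
Round up: n = 162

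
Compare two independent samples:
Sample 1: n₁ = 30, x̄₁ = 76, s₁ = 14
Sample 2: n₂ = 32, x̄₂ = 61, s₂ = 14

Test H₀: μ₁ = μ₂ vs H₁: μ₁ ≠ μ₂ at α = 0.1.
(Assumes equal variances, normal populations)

Pooled variance: s²_p = [29×14² + 31×14²]/(60) = 196.0000
s_p = 14.0000
SE = s_p×√(1/n₁ + 1/n₂) = 14.0000×√(1/30 + 1/32) = 3.5579
t = (x̄₁ - x̄₂)/SE = (76 - 61)/3.5579 = 4.2160
df = 60, t-critical = ±1.671
Decision: reject H₀

Answer: t = 4.2160, reject H₀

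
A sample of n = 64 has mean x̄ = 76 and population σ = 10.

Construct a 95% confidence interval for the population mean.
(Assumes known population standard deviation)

Confidence level: 95%, α = 0.05
z_0.025 = 1.960
SE = σ/√n = 10/√64 = 1.2500
Margin of error = 1.960 × 1.2500 = 2.4500
CI: x̄ ± margin = 76 ± 2.4500
CI: (73.5500, 78.4500)

Answer: (73.5500, 78.4500)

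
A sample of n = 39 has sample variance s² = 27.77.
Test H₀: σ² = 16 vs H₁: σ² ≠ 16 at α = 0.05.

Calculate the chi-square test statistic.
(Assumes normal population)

df = n - 1 = 38
χ² = (n-1)s²/σ₀² = 38×27.77/16 = 65.9537
Critical values: χ²_{0.975,38} = 22.878, χ²_{0.025,38} = 56.896
Rejection region: χ² < 22.878 or χ² > 56.896
Decision: reject H₀

Answer: χ² = 65.9537, reject H₀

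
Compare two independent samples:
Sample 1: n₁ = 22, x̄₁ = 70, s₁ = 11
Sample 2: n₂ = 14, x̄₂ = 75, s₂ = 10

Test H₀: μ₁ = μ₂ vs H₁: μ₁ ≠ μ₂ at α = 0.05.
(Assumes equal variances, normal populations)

Answer: t = -1.3760, fail to reject H₀

Derivation:
Pooled variance: s²_p = [21×11² + 13×10²]/(34) = 112.9706
s_p = 10.6288
SE = s_p×√(1/n₁ + 1/n₂) = 10.6288×√(1/22 + 1/14) = 3.6338
t = (x̄₁ - x̄₂)/SE = (70 - 75)/3.6338 = -1.3760
df = 34, t-critical = ±2.032
Decision: fail to reject H₀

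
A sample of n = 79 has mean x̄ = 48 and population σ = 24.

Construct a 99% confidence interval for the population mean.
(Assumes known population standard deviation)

Answer: (41.0443, 54.9557)

Derivation:
Confidence level: 99%, α = 0.01
z_0.005 = 2.576
SE = σ/√n = 24/√79 = 2.7002
Margin of error = 2.576 × 2.7002 = 6.9557
CI: x̄ ± margin = 48 ± 6.9557
CI: (41.0443, 54.9557)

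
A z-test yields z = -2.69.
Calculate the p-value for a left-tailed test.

For z = -2.69:
p = P(Z < -2.69) = Φ(-2.69) = 0.0036

Answer: p-value ≈ 0.0036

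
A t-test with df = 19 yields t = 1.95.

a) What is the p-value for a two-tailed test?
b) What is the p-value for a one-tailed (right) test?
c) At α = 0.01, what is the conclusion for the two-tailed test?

Using t-distribution with df = 19:
a) Two-tailed: p = 2×P(T > 1.95) = 0.0661
b) One-tailed: p = P(T > 1.95) = 0.0330
c) 0.0661 ≥ 0.01, fail to reject H₀

Answer: a) 0.0661, b) 0.0330, c) fail to reject H₀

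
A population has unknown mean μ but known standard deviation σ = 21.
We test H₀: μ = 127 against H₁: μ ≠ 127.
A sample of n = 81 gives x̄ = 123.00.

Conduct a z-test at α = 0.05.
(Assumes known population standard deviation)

Answer: z = -1.7143, fail to reject H₀

Derivation:
Standard error: SE = σ/√n = 21/√81 = 2.3333
z-statistic: z = (x̄ - μ₀)/SE = (123.00 - 127)/2.3333 = -1.7143
Critical value: ±1.960
p-value = 0.0865
Decision: fail to reject H₀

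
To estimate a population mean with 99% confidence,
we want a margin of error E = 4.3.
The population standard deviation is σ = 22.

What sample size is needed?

z_0.005 = 2.576
n = (z×σ/E)² = (2.576×22/4.3)²
n = 173.7001
Round up: n = 174

Answer: n = 174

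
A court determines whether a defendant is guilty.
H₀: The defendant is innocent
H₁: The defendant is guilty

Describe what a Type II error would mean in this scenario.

Type I error: rejecting H₀ when it is actually true (false positive).
Type II error: failing to reject H₀ when H₁ is actually true (false negative).

Answer: Acquitting a guilty person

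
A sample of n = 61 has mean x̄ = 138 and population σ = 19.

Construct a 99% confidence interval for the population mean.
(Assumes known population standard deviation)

Confidence level: 99%, α = 0.01
z_0.005 = 2.576
SE = σ/√n = 19/√61 = 2.4327
Margin of error = 2.576 × 2.4327 = 6.2666
CI: x̄ ± margin = 138 ± 6.2666
CI: (131.7334, 144.2666)

Answer: (131.7334, 144.2666)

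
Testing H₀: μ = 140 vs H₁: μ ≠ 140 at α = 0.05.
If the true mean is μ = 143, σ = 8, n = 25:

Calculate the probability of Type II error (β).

Answer: β ≈ 0.5338

Derivation:
SE = σ/√n = 8/√25 = 1.6000
Critical values: μ₀ ± z_0.025×SE = 140 ± 1.960×1.6000
Acceptance region: (136.8640, 143.1360)
Under H₁ (μ = 143): z_high = (143.1360 - 143)/1.6000 = 0.0850, z_low = (136.8640 - 143)/1.6000 = -3.8350
β = P(not reject | H₁) = Φ(0.0850) - Φ(-3.8350) ≈ 0.5338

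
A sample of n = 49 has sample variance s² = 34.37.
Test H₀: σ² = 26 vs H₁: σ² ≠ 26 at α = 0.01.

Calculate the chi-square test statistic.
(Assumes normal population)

df = n - 1 = 48
χ² = (n-1)s²/σ₀² = 48×34.37/26 = 63.4523
Critical values: χ²_{0.995,48} = 26.511, χ²_{0.005,48} = 76.969
Rejection region: χ² < 26.511 or χ² > 76.969
Decision: fail to reject H₀

Answer: χ² = 63.4523, fail to reject H₀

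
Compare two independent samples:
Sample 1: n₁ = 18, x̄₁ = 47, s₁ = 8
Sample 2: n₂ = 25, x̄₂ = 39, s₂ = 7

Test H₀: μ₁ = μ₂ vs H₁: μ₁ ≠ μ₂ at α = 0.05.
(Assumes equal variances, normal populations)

Answer: t = 3.4827, reject H₀

Derivation:
Pooled variance: s²_p = [17×8² + 24×7²]/(41) = 55.2195
s_p = 7.4310
SE = s_p×√(1/n₁ + 1/n₂) = 7.4310×√(1/18 + 1/25) = 2.2971
t = (x̄₁ - x̄₂)/SE = (47 - 39)/2.2971 = 3.4827
df = 41, t-critical = ±2.020
Decision: reject H₀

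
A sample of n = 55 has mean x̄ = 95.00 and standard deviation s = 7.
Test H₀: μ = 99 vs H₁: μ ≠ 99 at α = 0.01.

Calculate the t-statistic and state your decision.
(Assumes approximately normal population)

df = n - 1 = 54
SE = s/√n = 7/√55 = 0.9439
t = (x̄ - μ₀)/SE = (95.00 - 99)/0.9439 = -4.2377
Critical value: t_{0.005,54} = ±2.670
p-value ≈ 0.0001
Decision: reject H₀

Answer: t = -4.2377, reject H₀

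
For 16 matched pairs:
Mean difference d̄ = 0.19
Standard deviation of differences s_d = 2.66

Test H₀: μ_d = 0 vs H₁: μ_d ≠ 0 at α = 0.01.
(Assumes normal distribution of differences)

df = n - 1 = 15
SE = s_d/√n = 2.66/√16 = 0.6650
t = d̄/SE = 0.19/0.6650 = 0.2857
Critical value: t_{0.005,15} = ±2.947
p-value ≈ 0.7790
Decision: fail to reject H₀

Answer: t = 0.2857, fail to reject H₀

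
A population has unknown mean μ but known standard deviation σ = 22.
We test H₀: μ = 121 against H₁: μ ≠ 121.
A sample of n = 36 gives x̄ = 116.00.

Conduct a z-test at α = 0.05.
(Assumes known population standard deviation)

Standard error: SE = σ/√n = 22/√36 = 3.6667
z-statistic: z = (x̄ - μ₀)/SE = (116.00 - 121)/3.6667 = -1.3636
Critical value: ±1.960
p-value = 0.1727
Decision: fail to reject H₀

Answer: z = -1.3636, fail to reject H₀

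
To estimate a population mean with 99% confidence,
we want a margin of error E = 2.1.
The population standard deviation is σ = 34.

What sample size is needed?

Answer: n = 1740

Derivation:
z_0.005 = 2.576
n = (z×σ/E)² = (2.576×34/2.1)²
n = 1739.4460
Round up: n = 1740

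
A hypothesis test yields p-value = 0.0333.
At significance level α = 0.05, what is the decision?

Compare p-value to α:
0.0333 < 0.05
Decision: reject H₀

Answer: reject H₀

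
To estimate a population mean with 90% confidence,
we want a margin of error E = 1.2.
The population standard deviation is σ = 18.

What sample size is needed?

z_0.05 = 1.645
n = (z×σ/E)² = (1.645×18/1.2)²
n = 608.8556
Round up: n = 609

Answer: n = 609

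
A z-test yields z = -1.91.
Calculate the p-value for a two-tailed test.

Answer: p-value ≈ 0.0561

Derivation:
For z = -1.91:
p = 2×P(Z > |-1.91|) = 2×(1 - Φ(1.91)) = 0.0561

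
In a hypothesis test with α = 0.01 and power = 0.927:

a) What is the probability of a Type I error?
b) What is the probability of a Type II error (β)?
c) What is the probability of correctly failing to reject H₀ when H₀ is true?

Answer: a) 0.01, b) 0.073, c) 0.99

Derivation:
a) Type I error probability = α = 0.01
b) Power = P(reject H₀ | H₁ true) = 1 - β = 0.927, so Type II error probability = β = 1 - Power = 0.073
c) P(fail to reject H₀ | H₀ true) = 1 - α = 0.99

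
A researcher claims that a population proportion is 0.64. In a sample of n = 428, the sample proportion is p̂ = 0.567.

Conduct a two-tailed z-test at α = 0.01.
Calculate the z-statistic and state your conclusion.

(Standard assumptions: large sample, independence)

H₀: p = 0.64, H₁: p ≠ 0.64
Standard error: SE = √(p₀(1-p₀)/n) = √(0.64×0.36/428) = 0.023202
z-statistic: z = (p̂ - p₀)/SE = (0.567 - 0.64)/0.023202 = -3.1463
Critical value: z_0.005 = ±2.576
p-value = 0.0017
Decision: reject H₀ at α = 0.01

Answer: z = -3.1463, reject H₀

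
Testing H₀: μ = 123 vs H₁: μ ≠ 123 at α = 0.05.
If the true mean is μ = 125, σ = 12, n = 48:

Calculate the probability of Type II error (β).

SE = σ/√n = 12/√48 = 1.7321
Critical values: μ₀ ± z_0.025×SE = 123 ± 1.960×1.7321
Acceptance region: (119.6051, 126.3949)
Under H₁ (μ = 125): z_high = (126.3949 - 125)/1.7321 = 0.8053, z_low = (119.6051 - 125)/1.7321 = -3.1147
β = P(not reject | H₁) = Φ(0.8053) - Φ(-3.1147) ≈ 0.7888

Answer: β ≈ 0.7888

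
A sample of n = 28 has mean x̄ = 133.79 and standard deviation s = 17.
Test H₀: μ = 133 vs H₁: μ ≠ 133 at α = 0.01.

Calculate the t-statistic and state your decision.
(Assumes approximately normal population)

df = n - 1 = 27
SE = s/√n = 17/√28 = 3.2127
t = (x̄ - μ₀)/SE = (133.79 - 133)/3.2127 = 0.2459
Critical value: t_{0.005,27} = ±2.771
p-value ≈ 0.8076
Decision: fail to reject H₀

Answer: t = 0.2459, fail to reject H₀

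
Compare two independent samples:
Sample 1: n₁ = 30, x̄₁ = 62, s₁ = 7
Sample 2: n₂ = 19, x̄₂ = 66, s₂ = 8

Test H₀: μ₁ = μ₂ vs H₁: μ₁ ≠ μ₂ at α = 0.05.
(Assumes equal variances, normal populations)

Answer: t = -1.8438, fail to reject H₀

Derivation:
Pooled variance: s²_p = [29×7² + 18×8²]/(47) = 54.7447
s_p = 7.3990
SE = s_p×√(1/n₁ + 1/n₂) = 7.3990×√(1/30 + 1/19) = 2.1694
t = (x̄₁ - x̄₂)/SE = (62 - 66)/2.1694 = -1.8438
df = 47, t-critical = ±2.012
Decision: fail to reject H₀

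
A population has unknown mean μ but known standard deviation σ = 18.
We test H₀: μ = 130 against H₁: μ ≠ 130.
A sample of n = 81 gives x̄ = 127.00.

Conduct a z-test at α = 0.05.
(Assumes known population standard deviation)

Answer: z = -1.5000, fail to reject H₀

Derivation:
Standard error: SE = σ/√n = 18/√81 = 2.0000
z-statistic: z = (x̄ - μ₀)/SE = (127.00 - 130)/2.0000 = -1.5000
Critical value: ±1.960
p-value = 0.1336
Decision: fail to reject H₀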